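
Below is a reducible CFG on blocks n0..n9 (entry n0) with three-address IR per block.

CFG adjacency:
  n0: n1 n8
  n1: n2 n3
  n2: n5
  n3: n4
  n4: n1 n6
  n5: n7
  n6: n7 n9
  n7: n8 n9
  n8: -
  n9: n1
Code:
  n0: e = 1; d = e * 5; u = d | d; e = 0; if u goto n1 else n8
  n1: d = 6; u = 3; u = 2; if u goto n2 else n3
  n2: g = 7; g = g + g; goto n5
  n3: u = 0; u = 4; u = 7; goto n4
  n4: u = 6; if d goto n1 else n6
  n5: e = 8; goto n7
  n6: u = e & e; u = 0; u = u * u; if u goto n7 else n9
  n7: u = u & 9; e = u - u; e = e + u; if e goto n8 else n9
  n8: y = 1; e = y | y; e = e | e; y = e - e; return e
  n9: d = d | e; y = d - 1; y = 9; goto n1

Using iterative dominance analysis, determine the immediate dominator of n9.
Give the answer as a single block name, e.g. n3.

Answer: n1

Working:
idom tree: n1←n0 n2←n1 n3←n1 n4←n3 n5←n2 n6←n4 n7←n1 n8←n0 n9←n1
Dom∩ at merges:
  n1: preds {n0,n4,n9}: {n0} ∩ {n0,n1,n3,n4} ∩ {n0,n1,n9} = {n0}; idom=n0
  n7: preds {n5,n6}: {n0,n1,n2,n5} ∩ {n0,n1,n3,n4,n6} = {n0,n1}; idom=n1
  n8: preds {n0,n7}: {n0} ∩ {n0,n1,n7} = {n0}; idom=n0
  n9: preds {n6,n7}: {n0,n1,n3,n4,n6} ∩ {n0,n1,n7} = {n0,n1}; idom=n1

idom(n9) = n1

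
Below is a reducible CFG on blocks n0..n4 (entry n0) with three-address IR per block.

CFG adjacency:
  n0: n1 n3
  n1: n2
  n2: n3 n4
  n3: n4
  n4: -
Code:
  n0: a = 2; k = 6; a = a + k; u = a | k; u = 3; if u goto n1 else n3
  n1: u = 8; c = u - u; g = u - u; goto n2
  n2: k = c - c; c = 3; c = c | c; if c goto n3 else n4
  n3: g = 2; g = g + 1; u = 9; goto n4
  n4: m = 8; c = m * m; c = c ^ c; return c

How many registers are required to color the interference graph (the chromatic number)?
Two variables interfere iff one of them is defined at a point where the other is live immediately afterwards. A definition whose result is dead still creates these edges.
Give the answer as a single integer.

Answer: 2

Analysis:
def/use:
  n0 def {a,k,u} use ∅
  n1 def {c,g,u} use ∅
  n2 def {c,k} use {c}
  n3 def {g,u} use ∅
  n4 def {c,m} use ∅

Backward fixpoint:
  n0 li=∅ lo=∅
  n1 li=∅ lo={c}
  n2 li={c} lo=∅
  n3 li=∅ lo=∅
  n4 li=∅ lo=∅

Interfere edges:
  a — {k}
  c — {g,u}
  g — {c}
  k — {a}
  m — ∅
  u — {c}

Colouring:
  clique {a,k} ⇒ need ≥ 2
  assign a→R0 c→R0 g→R1 k→R1 m→R0 u→R1 — no edge inside a register ⇒ χ ≤ 2
  χ = 2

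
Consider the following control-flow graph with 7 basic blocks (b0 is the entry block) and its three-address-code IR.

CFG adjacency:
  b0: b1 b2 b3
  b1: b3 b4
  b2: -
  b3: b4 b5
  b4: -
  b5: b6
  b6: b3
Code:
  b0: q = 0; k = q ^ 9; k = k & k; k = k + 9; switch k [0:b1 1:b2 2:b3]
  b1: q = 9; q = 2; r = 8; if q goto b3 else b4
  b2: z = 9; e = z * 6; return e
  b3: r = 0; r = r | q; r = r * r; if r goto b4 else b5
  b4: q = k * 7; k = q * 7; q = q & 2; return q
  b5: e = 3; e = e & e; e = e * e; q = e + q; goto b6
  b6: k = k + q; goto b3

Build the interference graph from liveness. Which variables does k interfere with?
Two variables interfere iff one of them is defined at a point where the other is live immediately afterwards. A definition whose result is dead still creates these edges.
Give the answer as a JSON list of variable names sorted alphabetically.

Block summaries:
  b0: def={k,q} ue=∅
  b1: def={q,r} ue=∅
  b2: def={e,z} ue=∅
  b3: def={r} ue={q}
  b4: def={k,q} ue={k}
  b5: def={e,q} ue={q}
  b6: def={k} ue={k,q}

Backward fixpoint:
  live b0: ∅→{k,q}
  live b1: {k}→{k,q}
  live b2: ∅→∅
  live b3: {k,q}→{k,q}
  live b4: {k}→∅
  live b5: {k,q}→{k,q}
  live b6: {k,q}→{k,q}

Conflict graph:
  e↔{k,q}
  k↔{e,q,r}
  q↔{e,k,r}
  r↔{k,q}
  z↔∅

N(k) = ["e", "q", "r"]

Answer: ["e", "q", "r"]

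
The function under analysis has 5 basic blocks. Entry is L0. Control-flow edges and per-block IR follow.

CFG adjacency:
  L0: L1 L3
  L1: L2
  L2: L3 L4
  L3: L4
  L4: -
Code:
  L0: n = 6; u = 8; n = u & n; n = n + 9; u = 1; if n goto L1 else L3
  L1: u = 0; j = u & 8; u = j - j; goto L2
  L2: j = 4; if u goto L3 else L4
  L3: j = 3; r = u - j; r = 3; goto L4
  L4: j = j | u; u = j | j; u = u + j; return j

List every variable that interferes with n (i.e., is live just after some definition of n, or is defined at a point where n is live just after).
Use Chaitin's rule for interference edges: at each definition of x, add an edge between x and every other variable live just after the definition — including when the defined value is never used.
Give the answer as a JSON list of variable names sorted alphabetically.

Per-block:
  L0 def {n,u} use ∅
  L1 def {j,u} use ∅
  L2 def {j} use {u}
  L3 def {j,r} use {u}
  L4 def {j,u} use {j,u}

Liveness:
  L0 li=∅ lo={u}
  L1 li=∅ lo={u}
  L2 li={u} lo={j,u}
  L3 li={u} lo={j,u}
  L4 li={j,u} lo=∅

Interference:
  j: {r,u}
  n: {u}
  r: {j,u}
  u: {j,n,r}

N(n) = ["u"]

Answer: ["u"]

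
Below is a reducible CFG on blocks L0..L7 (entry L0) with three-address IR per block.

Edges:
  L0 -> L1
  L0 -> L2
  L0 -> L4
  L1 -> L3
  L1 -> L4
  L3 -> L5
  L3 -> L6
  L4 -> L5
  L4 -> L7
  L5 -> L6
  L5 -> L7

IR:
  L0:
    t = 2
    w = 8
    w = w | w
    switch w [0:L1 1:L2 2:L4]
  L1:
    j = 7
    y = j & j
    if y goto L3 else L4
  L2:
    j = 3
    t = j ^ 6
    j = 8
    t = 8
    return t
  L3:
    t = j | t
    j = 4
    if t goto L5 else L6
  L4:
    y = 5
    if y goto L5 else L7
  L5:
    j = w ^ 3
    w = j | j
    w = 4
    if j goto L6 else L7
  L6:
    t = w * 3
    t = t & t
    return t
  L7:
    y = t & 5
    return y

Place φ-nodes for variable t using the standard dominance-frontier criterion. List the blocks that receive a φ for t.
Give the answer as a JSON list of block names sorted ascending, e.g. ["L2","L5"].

Answer: ["L5", "L6", "L7"]

Derivation:
idom tree: L1←L0 L2←L0 L3←L1 L4←L0 L5←L0 L6←L0 L7←L0
Dom∩ at merges:
  L4: preds {L0,L1}: {L0} ∩ {L0,L1} = {L0}; idom=L0
  L5: preds {L3,L4}: {L0,L1,L3} ∩ {L0,L4} = {L0}; idom=L0
  L6: preds {L3,L5}: {L0,L1,L3} ∩ {L0,L5} = {L0}; idom=L0
  L7: preds {L4,L5}: {L0,L4} ∩ {L0,L5} = {L0}; idom=L0

DF walk-up:
  join L4 pred L0: · stop@L0
  join L4 pred L1: L1 stop@L0
  join L5 pred L3: L3→L1 stop@L0
  join L5 pred L4: L4 stop@L0
  join L6 pred L3: L3→L1 stop@L0
  join L6 pred L5: L5 stop@L0
  join L7 pred L4: L4 stop@L0
  join L7 pred L5: L5 stop@L0
  DF(L0)=∅
  DF(L1)={L4,L5,L6}
  DF(L2)=∅
  DF(L3)={L5,L6}
  DF(L4)={L5,L7}
  DF(L5)={L6,L7}
  DF(L6)=∅
  DF(L7)=∅

φ for t: defs {L0,L2,L3,L6}
  DF⁺ = {L5,L6,L7}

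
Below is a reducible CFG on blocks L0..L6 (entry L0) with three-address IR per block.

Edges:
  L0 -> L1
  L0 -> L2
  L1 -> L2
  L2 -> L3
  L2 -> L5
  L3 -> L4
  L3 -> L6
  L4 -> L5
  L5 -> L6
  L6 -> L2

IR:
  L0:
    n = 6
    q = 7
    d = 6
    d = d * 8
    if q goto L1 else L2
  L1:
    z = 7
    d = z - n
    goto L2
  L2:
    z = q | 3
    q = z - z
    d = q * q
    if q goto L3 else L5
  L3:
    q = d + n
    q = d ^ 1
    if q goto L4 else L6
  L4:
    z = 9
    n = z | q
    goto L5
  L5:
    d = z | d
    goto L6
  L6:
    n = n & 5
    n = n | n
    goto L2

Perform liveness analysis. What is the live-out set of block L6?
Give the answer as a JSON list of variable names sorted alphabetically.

Per-block:
  L0: {d,n,q} / ∅
  L1: {d,z} / {n}
  L2: {d,q,z} / {q}
  L3: {q} / {d,n}
  L4: {n,z} / {q}
  L5: {d} / {d,z}
  L6: {n} / {n}

Live sets:
  live L0: ∅→{n,q}
  live L1: {n,q}→{n,q}
  live L2: {n,q}→{d,n,q,z}
  live L3: {d,n}→{d,n,q}
  live L4: {d,q}→{d,n,q,z}
  live L5: {d,n,q,z}→{n,q}
  live L6: {n,q}→{n,q}

live-out(L6) = ["n", "q"]

Answer: ["n", "q"]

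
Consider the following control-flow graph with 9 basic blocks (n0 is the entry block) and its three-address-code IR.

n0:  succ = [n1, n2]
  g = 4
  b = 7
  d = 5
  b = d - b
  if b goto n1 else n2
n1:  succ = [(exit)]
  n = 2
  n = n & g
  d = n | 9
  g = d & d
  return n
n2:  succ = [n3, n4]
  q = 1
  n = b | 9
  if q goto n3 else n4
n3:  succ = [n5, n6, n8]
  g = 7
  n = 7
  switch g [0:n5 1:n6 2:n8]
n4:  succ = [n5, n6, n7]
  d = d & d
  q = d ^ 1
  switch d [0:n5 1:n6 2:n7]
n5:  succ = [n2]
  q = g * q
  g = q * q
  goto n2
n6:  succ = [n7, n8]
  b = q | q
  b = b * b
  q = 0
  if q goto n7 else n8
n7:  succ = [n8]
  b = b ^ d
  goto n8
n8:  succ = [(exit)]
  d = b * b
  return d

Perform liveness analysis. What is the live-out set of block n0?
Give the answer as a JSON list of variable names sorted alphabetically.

Answer: ["b", "d", "g"]

Derivation:
Per-block:
  n0: {b,d,g} / ∅
  n1: {d,g,n} / {g}
  n2: {n,q} / {b}
  n3: {g,n} / ∅
  n4: {d,q} / {d}
  n5: {g,q} / {g,q}
  n6: {b,q} / {q}
  n7: {b} / {b,d}
  n8: {d} / {b}

Live sets:
  n0: in=∅ out={b,d,g}
  n1: in={g} out=∅
  n2: in={b,d,g} out={b,d,g,q}
  n3: in={b,d,q} out={b,d,g,q}
  n4: in={b,d,g} out={b,d,g,q}
  n5: in={b,d,g,q} out={b,d,g}
  n6: in={d,q} out={b,d}
  n7: in={b,d} out={b}
  n8: in={b} out=∅

live-out(n0) = ["b", "d", "g"]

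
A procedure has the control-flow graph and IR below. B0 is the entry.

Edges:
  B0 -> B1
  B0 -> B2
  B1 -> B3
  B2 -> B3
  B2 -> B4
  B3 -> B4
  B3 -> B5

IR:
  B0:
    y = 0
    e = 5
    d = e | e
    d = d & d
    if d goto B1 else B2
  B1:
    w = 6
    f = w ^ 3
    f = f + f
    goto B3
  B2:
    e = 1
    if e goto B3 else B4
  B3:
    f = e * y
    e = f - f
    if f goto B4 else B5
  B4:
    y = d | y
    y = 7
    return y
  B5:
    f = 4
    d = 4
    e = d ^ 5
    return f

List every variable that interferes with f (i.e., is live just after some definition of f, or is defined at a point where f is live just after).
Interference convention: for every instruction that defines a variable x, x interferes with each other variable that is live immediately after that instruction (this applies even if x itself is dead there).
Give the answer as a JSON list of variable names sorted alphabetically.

def/use:
  B0: def={d,e,y} ue=∅
  B1: def={f,w} ue=∅
  B2: def={e} ue=∅
  B3: def={e,f} ue={e,y}
  B4: def={y} ue={d,y}
  B5: def={d,e,f} ue=∅

Live sets:
  live B0: ∅→{d,e,y}
  live B1: {d,e,y}→{d,e,y}
  live B2: {d,y}→{d,e,y}
  live B3: {d,e,y}→{d,y}
  live B4: {d,y}→∅
  live B5: ∅→∅

Interfere edges:
  d: {e,f,w,y}
  e: {d,f,w,y}
  f: {d,e,y}
  w: {d,e,y}
  y: {d,e,f,w}

N(f) = ["d", "e", "y"]

Answer: ["d", "e", "y"]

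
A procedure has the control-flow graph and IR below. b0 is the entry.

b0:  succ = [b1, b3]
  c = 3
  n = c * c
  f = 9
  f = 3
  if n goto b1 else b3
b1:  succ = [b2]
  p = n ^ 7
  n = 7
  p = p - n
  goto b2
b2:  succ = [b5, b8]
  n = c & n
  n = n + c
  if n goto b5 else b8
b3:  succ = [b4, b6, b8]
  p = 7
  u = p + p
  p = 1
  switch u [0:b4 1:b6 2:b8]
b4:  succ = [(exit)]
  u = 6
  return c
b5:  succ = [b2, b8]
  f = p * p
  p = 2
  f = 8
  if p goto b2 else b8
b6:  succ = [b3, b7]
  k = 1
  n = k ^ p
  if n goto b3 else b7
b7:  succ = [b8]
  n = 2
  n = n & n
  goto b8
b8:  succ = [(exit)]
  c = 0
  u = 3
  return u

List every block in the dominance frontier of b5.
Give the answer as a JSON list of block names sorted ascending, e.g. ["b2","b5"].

idom tree: b1←b0 b2←b1 b3←b0 b4←b3 b5←b2 b6←b3 b7←b6 b8←b0
Dom at joins:
  b2: preds {b1,b5}: {b0,b1} ∩ {b0,b1,b2,b5} = {b0,b1}; idom=b1
  b3: preds {b0,b6}: {b0} ∩ {b0,b3,b6} = {b0}; idom=b0
  b8: preds {b2,b3,b5,b7}: {b0,b1,b2} ∩ {b0,b3} ∩ {b0,b1,b2,b5} ∩ {b0,b3,b6,b7} = {b0}; idom=b0

DF walk-up:
  b2←b1: walk · to b1
  b2←b5: walk b5→b2 to b1
  b3←b0: walk · to b0
  b3←b6: walk b6→b3 to b0
  b8←b2: walk b2→b1 to b0
  b8←b3: walk b3 to b0
  b8←b5: walk b5→b2→b1 to b0
  b8←b7: walk b7→b6→b3 to b0
  DF(b0)=∅
  DF(b1)={b8}
  DF(b2)={b2,b8}
  DF(b3)={b3,b8}
  DF(b4)=∅
  DF(b5)={b2,b8}
  DF(b6)={b3,b8}
  DF(b7)={b8}
  DF(b8)=∅

DF(b5) = ["b2", "b8"]

Answer: ["b2", "b8"]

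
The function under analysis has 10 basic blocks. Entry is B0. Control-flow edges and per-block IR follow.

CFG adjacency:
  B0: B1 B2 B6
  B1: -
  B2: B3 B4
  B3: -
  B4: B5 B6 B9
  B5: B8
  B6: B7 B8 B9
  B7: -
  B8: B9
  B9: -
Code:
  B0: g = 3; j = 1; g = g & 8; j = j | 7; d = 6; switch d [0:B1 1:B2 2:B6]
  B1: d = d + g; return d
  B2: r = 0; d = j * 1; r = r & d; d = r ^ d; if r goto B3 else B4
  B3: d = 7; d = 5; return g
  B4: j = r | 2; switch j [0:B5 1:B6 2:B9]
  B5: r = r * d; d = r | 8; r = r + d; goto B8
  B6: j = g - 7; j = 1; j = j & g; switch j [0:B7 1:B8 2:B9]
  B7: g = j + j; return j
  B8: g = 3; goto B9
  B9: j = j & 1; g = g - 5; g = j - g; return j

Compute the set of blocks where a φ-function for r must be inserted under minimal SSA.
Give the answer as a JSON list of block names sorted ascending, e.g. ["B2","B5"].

Answer: ["B6", "B8", "B9"]

Analysis:
idom tree: B1←B0 B2←B0 B3←B2 B4←B2 B5←B4 B6←B0 B7←B6 B8←B0 B9←B0
Dom at joins:
  B6: preds {B0,B4}: {B0} ∩ {B0,B2,B4} = {B0}; idom=B0
  B8: preds {B5,B6}: {B0,B2,B4,B5} ∩ {B0,B6} = {B0}; idom=B0
  B9: preds {B4,B6,B8}: {B0,B2,B4} ∩ {B0,B6} ∩ {B0,B8} = {B0}; idom=B0

DF walk-up:
  join B6 pred B0: · stop@B0
  join B6 pred B4: B4→B2 stop@B0
  join B8 pred B5: B5→B4→B2 stop@B0
  join B8 pred B6: B6 stop@B0
  join B9 pred B4: B4→B2 stop@B0
  join B9 pred B6: B6 stop@B0
  join B9 pred B8: B8 stop@B0
  DF(B0)=∅
  DF(B1)=∅
  DF(B2)={B6,B8,B9}
  DF(B3)=∅
  DF(B4)={B6,B8,B9}
  DF(B5)={B8}
  DF(B6)={B8,B9}
  DF(B7)=∅
  DF(B8)={B9}
  DF(B9)=∅

φ for r: defs {B2,B5}
  DF⁺ = {B6,B8,B9}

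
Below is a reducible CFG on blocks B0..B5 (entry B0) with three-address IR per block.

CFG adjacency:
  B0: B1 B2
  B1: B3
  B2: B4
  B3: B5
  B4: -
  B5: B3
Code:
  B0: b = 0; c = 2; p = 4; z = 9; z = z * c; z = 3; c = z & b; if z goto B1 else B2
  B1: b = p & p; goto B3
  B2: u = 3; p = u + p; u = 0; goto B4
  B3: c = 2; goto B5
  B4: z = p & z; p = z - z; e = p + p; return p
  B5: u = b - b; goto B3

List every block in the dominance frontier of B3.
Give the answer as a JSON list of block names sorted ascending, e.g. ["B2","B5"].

idom tree: B1←B0 B2←B0 B3←B1 B4←B2 B5←B3
Dom at joins:
  B3: preds {B1,B5}: {B0,B1} ∩ {B0,B1,B3,B5} = {B0,B1}; idom=B1

Frontier:
  B3←B1: walk · to B1
  B3←B5: walk B5→B3 to B1
  B0 → ∅
  B1 → ∅
  B2 → ∅
  B3 → {B3}
  B4 → ∅
  B5 → {B3}

DF(B3) = ["B3"]

Answer: ["B3"]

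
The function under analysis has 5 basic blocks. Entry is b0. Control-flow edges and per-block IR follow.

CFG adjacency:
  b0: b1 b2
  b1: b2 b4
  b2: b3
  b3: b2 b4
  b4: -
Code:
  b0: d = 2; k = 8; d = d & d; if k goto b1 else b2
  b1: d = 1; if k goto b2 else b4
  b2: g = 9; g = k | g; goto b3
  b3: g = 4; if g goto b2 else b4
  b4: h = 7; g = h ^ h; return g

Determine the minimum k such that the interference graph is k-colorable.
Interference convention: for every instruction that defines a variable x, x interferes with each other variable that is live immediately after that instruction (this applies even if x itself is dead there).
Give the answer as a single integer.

Answer: 2

Working:
Per-block:
  b0: {d,k} / ∅
  b1: {d} / {k}
  b2: {g} / {k}
  b3: {g} / ∅
  b4: {g,h} / ∅

Backward fixpoint:
  live b0: ∅→{k}
  live b1: {k}→{k}
  live b2: {k}→{k}
  live b3: {k}→{k}
  live b4: ∅→∅

Interference:
  d — {k}
  g — {k}
  h — ∅
  k — {d,g}

Registers:
  clique {d,k} ⇒ need ≥ 2
  assign d→R1 g→R1 h→R0 k→R0 — no edge inside a register ⇒ χ ≤ 2
  χ = 2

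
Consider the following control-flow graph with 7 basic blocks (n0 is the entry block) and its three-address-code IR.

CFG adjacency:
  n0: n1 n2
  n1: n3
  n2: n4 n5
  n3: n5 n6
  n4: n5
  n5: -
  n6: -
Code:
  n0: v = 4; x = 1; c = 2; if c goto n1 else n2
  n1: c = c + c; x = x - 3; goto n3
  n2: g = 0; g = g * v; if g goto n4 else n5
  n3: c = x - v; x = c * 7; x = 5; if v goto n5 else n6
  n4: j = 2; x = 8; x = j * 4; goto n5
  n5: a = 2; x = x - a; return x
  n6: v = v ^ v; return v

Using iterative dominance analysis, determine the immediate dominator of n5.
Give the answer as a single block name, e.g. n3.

idom tree: n1←n0 n2←n0 n3←n1 n4←n2 n5←n0 n6←n3
Dom∩ at merges:
  n5: preds {n2,n3,n4}: {n0,n2} ∩ {n0,n1,n3} ∩ {n0,n2,n4} = {n0}; idom=n0

idom(n5) = n0

Answer: n0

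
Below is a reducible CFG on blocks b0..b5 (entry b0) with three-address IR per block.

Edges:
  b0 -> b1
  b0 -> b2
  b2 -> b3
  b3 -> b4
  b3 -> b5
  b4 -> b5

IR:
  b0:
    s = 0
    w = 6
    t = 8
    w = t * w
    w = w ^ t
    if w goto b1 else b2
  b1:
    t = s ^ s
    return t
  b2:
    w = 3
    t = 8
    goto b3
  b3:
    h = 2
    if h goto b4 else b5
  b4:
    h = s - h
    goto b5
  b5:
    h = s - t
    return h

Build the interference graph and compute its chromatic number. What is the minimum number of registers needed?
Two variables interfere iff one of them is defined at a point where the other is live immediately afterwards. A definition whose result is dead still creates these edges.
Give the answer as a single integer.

def/use:
  b0: {s,t,w} / ∅
  b1: {t} / {s}
  b2: {t,w} / ∅
  b3: {h} / ∅
  b4: {h} / {h,s}
  b5: {h} / {s,t}

Backward fixpoint:
  live b0: ∅→{s}
  live b1: {s}→∅
  live b2: {s}→{s,t}
  live b3: {s,t}→{h,s,t}
  live b4: {h,s,t}→{s,t}
  live b5: {s,t}→∅

Conflict graph:
  h: {s,t}
  s: {h,t,w}
  t: {h,s,w}
  w: {s,t}

Registers:
  lower bound: {h,s,t} mutually conflict ⇒ χ ≥ 3
  3-colouring: c0={s}  c1={t}  c2={h,w}
  χ = 3

Answer: 3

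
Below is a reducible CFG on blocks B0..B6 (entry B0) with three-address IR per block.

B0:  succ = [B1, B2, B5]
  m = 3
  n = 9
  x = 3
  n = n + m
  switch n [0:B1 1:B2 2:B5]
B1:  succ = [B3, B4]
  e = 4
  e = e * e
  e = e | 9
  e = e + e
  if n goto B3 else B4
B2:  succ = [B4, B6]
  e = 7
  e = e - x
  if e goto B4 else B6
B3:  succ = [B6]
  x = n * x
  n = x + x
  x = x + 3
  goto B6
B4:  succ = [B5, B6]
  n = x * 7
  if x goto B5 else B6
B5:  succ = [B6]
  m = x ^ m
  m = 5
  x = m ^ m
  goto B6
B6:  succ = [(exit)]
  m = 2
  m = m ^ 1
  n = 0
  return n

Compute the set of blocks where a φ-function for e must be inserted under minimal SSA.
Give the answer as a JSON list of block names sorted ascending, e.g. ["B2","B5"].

idom tree: B1←B0 B2←B0 B3←B1 B4←B0 B5←B0 B6←B0
Dom at joins:
  B4: preds {B1,B2}: {B0,B1} ∩ {B0,B2} = {B0}; idom=B0
  B5: preds {B0,B4}: {B0} ∩ {B0,B4} = {B0}; idom=B0
  B6: preds {B2,B3,B4,B5}: {B0,B2} ∩ {B0,B1,B3} ∩ {B0,B4} ∩ {B0,B5} = {B0}; idom=B0

Frontier:
  join B4 pred B1: B1 stop@B0
  join B4 pred B2: B2 stop@B0
  join B5 pred B0: · stop@B0
  join B5 pred B4: B4 stop@B0
  join B6 pred B2: B2 stop@B0
  join B6 pred B3: B3→B1 stop@B0
  join B6 pred B4: B4 stop@B0
  join B6 pred B5: B5 stop@B0
  B0 → ∅
  B1 → {B4,B6}
  B2 → {B4,B6}
  B3 → {B6}
  B4 → {B5,B6}
  B5 → {B6}
  B6 → ∅

φ for e: defs {B1,B2}
  DF⁺ = {B4,B5,B6}

Answer: ["B4", "B5", "B6"]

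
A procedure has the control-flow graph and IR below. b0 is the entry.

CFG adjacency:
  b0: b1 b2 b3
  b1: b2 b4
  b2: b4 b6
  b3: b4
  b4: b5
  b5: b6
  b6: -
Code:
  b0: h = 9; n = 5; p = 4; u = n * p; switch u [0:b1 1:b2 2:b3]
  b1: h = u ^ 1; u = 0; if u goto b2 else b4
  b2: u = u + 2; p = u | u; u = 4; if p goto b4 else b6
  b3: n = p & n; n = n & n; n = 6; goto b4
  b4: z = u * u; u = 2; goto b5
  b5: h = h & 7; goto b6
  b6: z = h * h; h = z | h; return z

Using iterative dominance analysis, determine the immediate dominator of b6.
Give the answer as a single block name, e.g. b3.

idom tree: b1←b0 b2←b0 b3←b0 b4←b0 b5←b4 b6←b0
Join-block Dom:
  b2: preds {b0,b1}: {b0} ∩ {b0,b1} = {b0}; idom=b0
  b4: preds {b1,b2,b3}: {b0,b1} ∩ {b0,b2} ∩ {b0,b3} = {b0}; idom=b0
  b6: preds {b2,b5}: {b0,b2} ∩ {b0,b4,b5} = {b0}; idom=b0

idom(b6) = b0

Answer: b0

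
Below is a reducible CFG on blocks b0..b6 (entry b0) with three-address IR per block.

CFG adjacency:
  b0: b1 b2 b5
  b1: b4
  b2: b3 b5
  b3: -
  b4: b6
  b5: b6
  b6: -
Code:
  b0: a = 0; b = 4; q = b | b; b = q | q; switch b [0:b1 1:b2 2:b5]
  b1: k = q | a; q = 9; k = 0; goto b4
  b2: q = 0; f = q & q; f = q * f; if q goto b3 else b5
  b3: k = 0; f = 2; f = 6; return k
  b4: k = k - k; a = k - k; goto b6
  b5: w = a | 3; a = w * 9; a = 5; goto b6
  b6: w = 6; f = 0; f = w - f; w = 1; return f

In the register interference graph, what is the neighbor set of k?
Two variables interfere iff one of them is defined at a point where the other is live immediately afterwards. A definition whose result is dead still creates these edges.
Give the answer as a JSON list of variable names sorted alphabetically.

Per-block:
  b0: {a,b,q} / ∅
  b1: {k,q} / {a,q}
  b2: {f,q} / ∅
  b3: {f,k} / ∅
  b4: {a,k} / {k}
  b5: {a,w} / {a}
  b6: {f,w} / ∅

Live sets:
  b0 li=∅ lo={a,q}
  b1 li={a,q} lo={k}
  b2 li={a} lo={a}
  b3 li=∅ lo=∅
  b4 li={k} lo=∅
  b5 li={a} lo=∅
  b6 li=∅ lo=∅

Interfere edges:
  a↔{b,f,q}
  b↔{a,q}
  f↔{a,k,q,w}
  k↔{f}
  q↔{a,b,f}
  w↔{f}

N(k) = ["f"]

Answer: ["f"]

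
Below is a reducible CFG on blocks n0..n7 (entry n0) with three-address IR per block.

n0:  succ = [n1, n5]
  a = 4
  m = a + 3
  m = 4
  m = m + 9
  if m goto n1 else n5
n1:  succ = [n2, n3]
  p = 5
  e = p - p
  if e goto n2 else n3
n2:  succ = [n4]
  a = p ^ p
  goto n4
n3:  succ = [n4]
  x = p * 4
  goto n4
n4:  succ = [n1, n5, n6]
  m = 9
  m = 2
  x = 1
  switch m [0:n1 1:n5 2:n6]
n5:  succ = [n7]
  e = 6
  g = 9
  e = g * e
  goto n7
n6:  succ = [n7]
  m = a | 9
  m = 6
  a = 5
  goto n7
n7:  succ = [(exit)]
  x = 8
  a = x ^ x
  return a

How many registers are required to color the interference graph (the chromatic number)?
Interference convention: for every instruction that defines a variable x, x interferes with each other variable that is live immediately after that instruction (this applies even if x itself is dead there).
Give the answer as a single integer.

Block summaries:
  n0: def={a,m} ue=∅
  n1: def={e,p} ue=∅
  n2: def={a} ue={p}
  n3: def={x} ue={p}
  n4: def={m,x} ue=∅
  n5: def={e,g} ue=∅
  n6: def={a,m} ue={a}
  n7: def={a,x} ue=∅

Backward fixpoint:
  n0 li=∅ lo={a}
  n1 li={a} lo={a,p}
  n2 li={p} lo={a}
  n3 li={a,p} lo={a}
  n4 li={a} lo={a}
  n5 li=∅ lo=∅
  n6 li={a} lo=∅
  n7 li=∅ lo=∅

Interference:
  a: {e,m,p,x}
  e: {a,g,p}
  g: {e}
  m: {a,x}
  p: {a,e}
  x: {a,m}

Colouring:
  {a,e,p} pairwise interfere (3-clique) ⇒ χ ≥ 3
  3-colouring: r0={a,g}  r1={e,m}  r2={p,x}
  χ = 3

Answer: 3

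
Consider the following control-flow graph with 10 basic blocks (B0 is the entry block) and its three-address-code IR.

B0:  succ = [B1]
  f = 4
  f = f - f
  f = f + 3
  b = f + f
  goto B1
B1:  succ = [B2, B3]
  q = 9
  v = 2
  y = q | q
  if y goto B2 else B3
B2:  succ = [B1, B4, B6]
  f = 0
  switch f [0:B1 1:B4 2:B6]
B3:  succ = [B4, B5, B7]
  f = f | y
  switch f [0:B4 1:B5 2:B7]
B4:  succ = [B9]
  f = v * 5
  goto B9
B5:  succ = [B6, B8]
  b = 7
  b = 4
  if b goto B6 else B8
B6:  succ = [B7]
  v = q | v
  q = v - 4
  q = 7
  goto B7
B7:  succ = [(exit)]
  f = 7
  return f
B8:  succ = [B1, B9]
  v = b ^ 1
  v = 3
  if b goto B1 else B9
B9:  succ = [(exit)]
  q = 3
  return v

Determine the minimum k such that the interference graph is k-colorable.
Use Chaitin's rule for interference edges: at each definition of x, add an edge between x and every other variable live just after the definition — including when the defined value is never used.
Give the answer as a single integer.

Answer: 4

Derivation:
Per-block:
  B0: def={b,f} ue=∅
  B1: def={q,v,y} ue=∅
  B2: def={f} ue=∅
  B3: def={f} ue={f,y}
  B4: def={f} ue={v}
  B5: def={b} ue=∅
  B6: def={q,v} ue={q,v}
  B7: def={f} ue=∅
  B8: def={v} ue={b}
  B9: def={q} ue={v}

Liveness:
  B0 li=∅ lo={f}
  B1 li={f} lo={f,q,v,y}
  B2 li={q,v} lo={f,q,v}
  B3 li={f,q,v,y} lo={f,q,v}
  B4 li={v} lo={v}
  B5 li={f,q,v} lo={b,f,q,v}
  B6 li={q,v} lo=∅
  B7 li=∅ lo=∅
  B8 li={b,f} lo={f,v}
  B9 li={v} lo=∅

Interfere edges:
  b — {f,q,v}
  f — {b,q,v,y}
  q — {b,f,v,y}
  v — {b,f,q,y}
  y — {f,q,v}

Colouring:
  clique {b,f,q,v} ⇒ need ≥ 4
  4-colouring: R0={f}  R1={q}  R2={v}  R3={b,y}
  χ = 4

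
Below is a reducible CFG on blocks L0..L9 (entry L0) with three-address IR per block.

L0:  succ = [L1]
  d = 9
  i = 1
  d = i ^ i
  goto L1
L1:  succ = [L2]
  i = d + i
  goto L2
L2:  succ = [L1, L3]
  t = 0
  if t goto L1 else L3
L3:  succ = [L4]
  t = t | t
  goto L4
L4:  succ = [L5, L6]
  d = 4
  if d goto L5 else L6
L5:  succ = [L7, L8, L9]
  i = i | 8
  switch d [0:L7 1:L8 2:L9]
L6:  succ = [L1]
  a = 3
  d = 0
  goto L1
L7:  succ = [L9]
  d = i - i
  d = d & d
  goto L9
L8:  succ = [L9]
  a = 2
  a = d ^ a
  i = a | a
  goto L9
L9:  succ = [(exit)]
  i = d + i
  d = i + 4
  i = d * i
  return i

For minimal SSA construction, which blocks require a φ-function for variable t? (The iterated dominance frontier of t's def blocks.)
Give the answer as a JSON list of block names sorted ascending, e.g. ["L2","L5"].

idom tree: L1←L0 L2←L1 L3←L2 L4←L3 L5←L4 L6←L4 L7←L5 L8←L5 L9←L5
Dom at joins:
  L1: preds {L0,L2,L6}: {L0} ∩ {L0,L1,L2} ∩ {L0,L1,L2,L3,L4,L6} = {L0}; idom=L0
  L9: preds {L5,L7,L8}: {L0,L1,L2,L3,L4,L5} ∩ {L0,L1,L2,L3,L4,L5,L7} ∩ {L0,L1,L2,L3,L4,L5,L8} = {L0,L1,L2,L3,L4,L5}; idom=L5

DF derivation:
  L1←L0: walk · to L0
  L1←L2: walk L2→L1 to L0
  L1←L6: walk L6→L4→L3→L2→L1 to L0
  L9←L5: walk · to L5
  L9←L7: walk L7 to L5
  L9←L8: walk L8 to L5
  L0: DF=∅
  L1: DF={L1}
  L2: DF={L1}
  L3: DF={L1}
  L4: DF={L1}
  L5: DF=∅
  L6: DF={L1}
  L7: DF={L9}
  L8: DF={L9}
  L9: DF=∅

φ for t: defs {L2,L3}
  DF⁺ = {L1}

Answer: ["L1"]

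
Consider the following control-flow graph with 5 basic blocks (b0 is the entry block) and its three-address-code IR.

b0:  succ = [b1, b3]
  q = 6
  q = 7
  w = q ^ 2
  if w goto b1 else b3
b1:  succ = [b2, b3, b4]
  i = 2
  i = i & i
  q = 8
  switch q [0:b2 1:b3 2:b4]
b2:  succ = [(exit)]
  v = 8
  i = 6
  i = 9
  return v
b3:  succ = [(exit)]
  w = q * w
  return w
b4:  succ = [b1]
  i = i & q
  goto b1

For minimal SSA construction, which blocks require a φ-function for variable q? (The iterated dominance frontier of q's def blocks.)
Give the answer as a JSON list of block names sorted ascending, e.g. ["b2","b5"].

idom tree: b1←b0 b2←b1 b3←b0 b4←b1
Join-block Dom:
  b1: preds {b0,b4}: {b0} ∩ {b0,b1,b4} = {b0}; idom=b0
  b3: preds {b0,b1}: {b0} ∩ {b0,b1} = {b0}; idom=b0

DF derivation:
  b1←b0: walk · to b0
  b1←b4: walk b4→b1 to b0
  b3←b0: walk · to b0
  b3←b1: walk b1 to b0
  DF(b0)=∅
  DF(b1)={b1,b3}
  DF(b2)=∅
  DF(b3)=∅
  DF(b4)={b1}

φ for q: defs {b0,b1}
  DF⁺ = {b1,b3}

Answer: ["b1", "b3"]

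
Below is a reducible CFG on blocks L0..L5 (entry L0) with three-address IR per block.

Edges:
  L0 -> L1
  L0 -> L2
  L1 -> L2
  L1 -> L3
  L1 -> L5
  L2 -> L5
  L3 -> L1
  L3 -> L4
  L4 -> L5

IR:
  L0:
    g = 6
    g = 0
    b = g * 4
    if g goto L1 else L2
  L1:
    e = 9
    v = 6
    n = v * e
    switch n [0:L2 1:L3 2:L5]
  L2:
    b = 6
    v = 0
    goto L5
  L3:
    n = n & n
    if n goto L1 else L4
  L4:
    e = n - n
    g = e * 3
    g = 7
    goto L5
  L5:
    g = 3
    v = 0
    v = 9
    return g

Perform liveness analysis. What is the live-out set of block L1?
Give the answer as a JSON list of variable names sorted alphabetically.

Answer: ["n"]

Analysis:
Block summaries:
  L0 def {b,g} use ∅
  L1 def {e,n,v} use ∅
  L2 def {b,v} use ∅
  L3 def {n} use {n}
  L4 def {e,g} use {n}
  L5 def {g,v} use ∅

Backward fixpoint:
  L0 li=∅ lo=∅
  L1 li=∅ lo={n}
  L2 li=∅ lo=∅
  L3 li={n} lo={n}
  L4 li={n} lo=∅
  L5 li=∅ lo=∅

live-out(L1) = ["n"]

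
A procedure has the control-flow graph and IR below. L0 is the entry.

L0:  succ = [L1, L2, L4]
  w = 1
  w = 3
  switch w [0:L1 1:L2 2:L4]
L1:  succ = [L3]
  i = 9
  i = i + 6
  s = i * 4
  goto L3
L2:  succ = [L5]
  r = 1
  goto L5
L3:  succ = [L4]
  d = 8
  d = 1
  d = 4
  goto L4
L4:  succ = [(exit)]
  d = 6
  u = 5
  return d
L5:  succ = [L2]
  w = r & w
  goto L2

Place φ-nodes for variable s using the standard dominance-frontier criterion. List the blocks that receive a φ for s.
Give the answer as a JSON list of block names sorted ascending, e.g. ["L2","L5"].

idom tree: L1←L0 L2←L0 L3←L1 L4←L0 L5←L2
Join-block Dom:
  L2: preds {L0,L5}: {L0} ∩ {L0,L2,L5} = {L0}; idom=L0
  L4: preds {L0,L3}: {L0} ∩ {L0,L1,L3} = {L0}; idom=L0

DF walk-up:
  L2←L0: walk · to L0
  L2←L5: walk L5→L2 to L0
  L4←L0: walk · to L0
  L4←L3: walk L3→L1 to L0
  DF(L0)=∅
  DF(L1)={L4}
  DF(L2)={L2}
  DF(L3)={L4}
  DF(L4)=∅
  DF(L5)={L2}

φ for s: defs {L1}
  DF⁺ = {L4}

Answer: ["L4"]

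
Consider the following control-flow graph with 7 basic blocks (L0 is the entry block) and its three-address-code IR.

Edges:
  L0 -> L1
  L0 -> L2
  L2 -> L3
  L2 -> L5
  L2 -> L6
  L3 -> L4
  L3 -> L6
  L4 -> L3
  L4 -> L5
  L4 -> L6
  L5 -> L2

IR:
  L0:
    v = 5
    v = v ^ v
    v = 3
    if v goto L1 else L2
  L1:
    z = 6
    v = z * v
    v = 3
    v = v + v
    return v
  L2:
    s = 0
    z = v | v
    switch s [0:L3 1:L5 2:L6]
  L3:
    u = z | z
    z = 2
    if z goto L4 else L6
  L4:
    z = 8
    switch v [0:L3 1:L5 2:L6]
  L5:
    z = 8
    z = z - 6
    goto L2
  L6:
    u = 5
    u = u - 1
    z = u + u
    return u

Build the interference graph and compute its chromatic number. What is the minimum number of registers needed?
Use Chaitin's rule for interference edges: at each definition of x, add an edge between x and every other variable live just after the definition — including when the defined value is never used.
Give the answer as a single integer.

Per-block:
  L0: {v} / ∅
  L1: {v,z} / {v}
  L2: {s,z} / {v}
  L3: {u,z} / {z}
  L4: {z} / {v}
  L5: {z} / ∅
  L6: {u,z} / ∅

Live sets:
  L0 li=∅ lo={v}
  L1 li={v} lo=∅
  L2 li={v} lo={v,z}
  L3 li={v,z} lo={v}
  L4 li={v} lo={v,z}
  L5 li={v} lo={v}
  L6 li=∅ lo=∅

Conflict graph:
  s: {v,z}
  u: {v,z}
  v: {s,u,z}
  z: {s,u,v}

Registers:
  clique {s,v,z} ⇒ need ≥ 3
  3-colouring: R0={v}  R1={z}  R2={s,u}
  χ = 3

Answer: 3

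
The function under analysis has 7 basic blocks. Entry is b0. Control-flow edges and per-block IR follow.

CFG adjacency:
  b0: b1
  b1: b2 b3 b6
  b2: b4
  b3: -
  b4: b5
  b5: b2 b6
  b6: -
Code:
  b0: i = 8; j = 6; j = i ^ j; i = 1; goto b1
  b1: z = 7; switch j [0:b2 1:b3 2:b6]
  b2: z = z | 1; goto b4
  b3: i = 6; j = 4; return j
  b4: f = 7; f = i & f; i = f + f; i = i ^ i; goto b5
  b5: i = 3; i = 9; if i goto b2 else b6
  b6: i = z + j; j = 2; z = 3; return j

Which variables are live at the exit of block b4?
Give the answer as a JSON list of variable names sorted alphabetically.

Answer: ["j", "z"]

Working:
def/use:
  b0 def {i,j} use ∅
  b1 def {z} use {j}
  b2 def {z} use {z}
  b3 def {i,j} use ∅
  b4 def {f,i} use {i}
  b5 def {i} use ∅
  b6 def {i,j,z} use {j,z}

Liveness:
  b0: in=∅ out={i,j}
  b1: in={i,j} out={i,j,z}
  b2: in={i,j,z} out={i,j,z}
  b3: in=∅ out=∅
  b4: in={i,j,z} out={j,z}
  b5: in={j,z} out={i,j,z}
  b6: in={j,z} out=∅

live-out(b4) = ["j", "z"]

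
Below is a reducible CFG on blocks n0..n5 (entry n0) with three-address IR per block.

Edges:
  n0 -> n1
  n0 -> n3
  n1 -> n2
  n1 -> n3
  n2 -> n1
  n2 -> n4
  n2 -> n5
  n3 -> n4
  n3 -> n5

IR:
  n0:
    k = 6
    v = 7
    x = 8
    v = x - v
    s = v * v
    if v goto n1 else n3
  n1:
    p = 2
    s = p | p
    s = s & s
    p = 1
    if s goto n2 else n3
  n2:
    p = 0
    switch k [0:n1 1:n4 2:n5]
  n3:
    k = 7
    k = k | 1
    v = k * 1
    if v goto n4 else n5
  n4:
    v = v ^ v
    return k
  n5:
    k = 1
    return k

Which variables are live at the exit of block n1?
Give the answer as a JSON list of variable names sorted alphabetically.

Answer: ["k", "v"]

Derivation:
Block summaries:
  n0: {k,s,v,x} / ∅
  n1: {p,s} / ∅
  n2: {p} / {k}
  n3: {k,v} / ∅
  n4: {v} / {k,v}
  n5: {k} / ∅

Live sets:
  n0: in=∅ out={k,v}
  n1: in={k,v} out={k,v}
  n2: in={k,v} out={k,v}
  n3: in=∅ out={k,v}
  n4: in={k,v} out=∅
  n5: in=∅ out=∅

live-out(n1) = ["k", "v"]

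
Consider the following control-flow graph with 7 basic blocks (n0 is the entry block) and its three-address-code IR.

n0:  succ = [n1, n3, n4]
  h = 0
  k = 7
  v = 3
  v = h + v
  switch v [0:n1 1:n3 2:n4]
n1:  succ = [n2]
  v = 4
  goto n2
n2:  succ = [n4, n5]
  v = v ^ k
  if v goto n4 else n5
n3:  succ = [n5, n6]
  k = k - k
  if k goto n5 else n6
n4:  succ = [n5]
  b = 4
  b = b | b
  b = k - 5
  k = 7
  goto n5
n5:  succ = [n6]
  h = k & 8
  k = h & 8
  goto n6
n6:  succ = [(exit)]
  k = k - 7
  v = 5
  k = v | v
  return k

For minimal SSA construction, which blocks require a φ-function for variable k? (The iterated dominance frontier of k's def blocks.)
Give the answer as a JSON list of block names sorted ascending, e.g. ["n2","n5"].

Answer: ["n5", "n6"]

Working:
idom tree: n1←n0 n2←n1 n3←n0 n4←n0 n5←n0 n6←n0
Join-block Dom:
  n4: preds {n0,n2}: {n0} ∩ {n0,n1,n2} = {n0}; idom=n0
  n5: preds {n2,n3,n4}: {n0,n1,n2} ∩ {n0,n3} ∩ {n0,n4} = {n0}; idom=n0
  n6: preds {n3,n5}: {n0,n3} ∩ {n0,n5} = {n0}; idom=n0

Frontier:
  join n4 pred n0: · stop@n0
  join n4 pred n2: n2→n1 stop@n0
  join n5 pred n2: n2→n1 stop@n0
  join n5 pred n3: n3 stop@n0
  join n5 pred n4: n4 stop@n0
  join n6 pred n3: n3 stop@n0
  join n6 pred n5: n5 stop@n0
  n0: DF=∅
  n1: DF={n4,n5}
  n2: DF={n4,n5}
  n3: DF={n5,n6}
  n4: DF={n5}
  n5: DF={n6}
  n6: DF=∅

φ for k: defs {n0,n3,n4,n5,n6}
  DF⁺ = {n5,n6}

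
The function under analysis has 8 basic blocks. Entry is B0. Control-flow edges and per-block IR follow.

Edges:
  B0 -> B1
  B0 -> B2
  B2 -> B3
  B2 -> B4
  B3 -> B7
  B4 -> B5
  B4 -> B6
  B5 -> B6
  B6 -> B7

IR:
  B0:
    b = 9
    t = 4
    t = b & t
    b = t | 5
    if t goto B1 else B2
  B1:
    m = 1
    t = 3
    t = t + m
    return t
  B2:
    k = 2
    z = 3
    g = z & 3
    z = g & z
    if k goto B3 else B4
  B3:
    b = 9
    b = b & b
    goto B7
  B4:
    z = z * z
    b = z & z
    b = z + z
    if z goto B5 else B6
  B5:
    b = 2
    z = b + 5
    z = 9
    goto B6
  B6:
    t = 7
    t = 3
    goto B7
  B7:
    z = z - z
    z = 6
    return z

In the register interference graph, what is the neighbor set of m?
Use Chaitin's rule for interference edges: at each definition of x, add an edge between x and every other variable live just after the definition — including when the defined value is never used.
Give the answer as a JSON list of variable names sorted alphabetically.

Per-block:
  B0 def {b,t} use ∅
  B1 def {m,t} use ∅
  B2 def {g,k,z} use ∅
  B3 def {b} use ∅
  B4 def {b,z} use {z}
  B5 def {b,z} use ∅
  B6 def {t} use ∅
  B7 def {z} use {z}

Backward fixpoint:
  B0: in=∅ out=∅
  B1: in=∅ out=∅
  B2: in=∅ out={z}
  B3: in={z} out={z}
  B4: in={z} out={z}
  B5: in=∅ out={z}
  B6: in={z} out={z}
  B7: in={z} out=∅

Interfere edges:
  b↔{t,z}
  g↔{k,z}
  k↔{g,z}
  m↔{t}
  t↔{b,m,z}
  z↔{b,g,k,t}

N(m) = ["t"]

Answer: ["t"]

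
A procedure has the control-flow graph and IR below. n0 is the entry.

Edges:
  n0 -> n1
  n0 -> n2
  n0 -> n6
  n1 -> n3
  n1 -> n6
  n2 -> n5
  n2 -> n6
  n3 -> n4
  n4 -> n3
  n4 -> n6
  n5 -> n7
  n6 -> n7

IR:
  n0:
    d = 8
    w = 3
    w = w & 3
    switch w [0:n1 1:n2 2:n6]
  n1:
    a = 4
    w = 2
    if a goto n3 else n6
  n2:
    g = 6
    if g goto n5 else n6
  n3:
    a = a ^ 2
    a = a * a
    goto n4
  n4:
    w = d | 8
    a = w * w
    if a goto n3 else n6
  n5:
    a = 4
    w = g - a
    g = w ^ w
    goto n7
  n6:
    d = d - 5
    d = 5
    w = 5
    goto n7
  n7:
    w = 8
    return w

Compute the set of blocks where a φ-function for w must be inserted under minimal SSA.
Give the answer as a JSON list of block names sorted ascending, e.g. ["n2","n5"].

idom tree: n1←n0 n2←n0 n3←n1 n4←n3 n5←n2 n6←n0 n7←n0
Dom∩ at merges:
  n3: preds {n1,n4}: {n0,n1} ∩ {n0,n1,n3,n4} = {n0,n1}; idom=n1
  n6: preds {n0,n1,n2,n4}: {n0} ∩ {n0,n1} ∩ {n0,n2} ∩ {n0,n1,n3,n4} = {n0}; idom=n0
  n7: preds {n5,n6}: {n0,n2,n5} ∩ {n0,n6} = {n0}; idom=n0

DF derivation:
  n3←n1: walk · to n1
  n3←n4: walk n4→n3 to n1
  n6←n0: walk · to n0
  n6←n1: walk n1 to n0
  n6←n2: walk n2 to n0
  n6←n4: walk n4→n3→n1 to n0
  n7←n5: walk n5→n2 to n0
  n7←n6: walk n6 to n0
  n0: DF=∅
  n1: DF={n6}
  n2: DF={n6,n7}
  n3: DF={n3,n6}
  n4: DF={n3,n6}
  n5: DF={n7}
  n6: DF={n7}
  n7: DF=∅

φ for w: defs {n0,n1,n4,n5,n6,n7}
  DF⁺ = {n3,n6,n7}

Answer: ["n3", "n6", "n7"]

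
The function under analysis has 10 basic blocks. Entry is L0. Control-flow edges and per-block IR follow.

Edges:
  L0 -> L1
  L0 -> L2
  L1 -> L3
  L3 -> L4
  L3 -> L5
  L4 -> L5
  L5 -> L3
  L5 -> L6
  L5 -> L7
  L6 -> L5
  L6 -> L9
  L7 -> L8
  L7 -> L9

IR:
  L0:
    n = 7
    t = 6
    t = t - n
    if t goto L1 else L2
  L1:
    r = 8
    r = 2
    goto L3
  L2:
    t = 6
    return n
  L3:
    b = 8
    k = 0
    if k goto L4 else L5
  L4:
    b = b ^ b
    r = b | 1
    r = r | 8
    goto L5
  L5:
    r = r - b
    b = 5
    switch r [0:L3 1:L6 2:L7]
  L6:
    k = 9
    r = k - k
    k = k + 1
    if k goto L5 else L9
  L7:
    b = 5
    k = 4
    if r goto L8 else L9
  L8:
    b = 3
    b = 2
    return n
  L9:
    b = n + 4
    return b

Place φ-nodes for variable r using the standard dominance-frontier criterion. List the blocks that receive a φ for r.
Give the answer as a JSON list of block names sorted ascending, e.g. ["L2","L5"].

Answer: ["L3", "L5", "L9"]

Analysis:
idom tree: L1←L0 L2←L0 L3←L1 L4←L3 L5←L3 L6←L5 L7←L5 L8←L7 L9←L5
Dom at joins:
  L3: preds {L1,L5}: {L0,L1} ∩ {L0,L1,L3,L5} = {L0,L1}; idom=L1
  L5: preds {L3,L4,L6}: {L0,L1,L3} ∩ {L0,L1,L3,L4} ∩ {L0,L1,L3,L5,L6} = {L0,L1,L3}; idom=L3
  L9: preds {L6,L7}: {L0,L1,L3,L5,L6} ∩ {L0,L1,L3,L5,L7} = {L0,L1,L3,L5}; idom=L5

DF walk-up:
  join L3 pred L1: · stop@L1
  join L3 pred L5: L5→L3 stop@L1
  join L5 pred L3: · stop@L3
  join L5 pred L4: L4 stop@L3
  join L5 pred L6: L6→L5 stop@L3
  join L9 pred L6: L6 stop@L5
  join L9 pred L7: L7 stop@L5
  DF(L0)=∅
  DF(L1)=∅
  DF(L2)=∅
  DF(L3)={L3}
  DF(L4)={L5}
  DF(L5)={L3,L5}
  DF(L6)={L5,L9}
  DF(L7)={L9}
  DF(L8)=∅
  DF(L9)=∅

φ for r: defs {L1,L4,L5,L6}
  DF⁺ = {L3,L5,L9}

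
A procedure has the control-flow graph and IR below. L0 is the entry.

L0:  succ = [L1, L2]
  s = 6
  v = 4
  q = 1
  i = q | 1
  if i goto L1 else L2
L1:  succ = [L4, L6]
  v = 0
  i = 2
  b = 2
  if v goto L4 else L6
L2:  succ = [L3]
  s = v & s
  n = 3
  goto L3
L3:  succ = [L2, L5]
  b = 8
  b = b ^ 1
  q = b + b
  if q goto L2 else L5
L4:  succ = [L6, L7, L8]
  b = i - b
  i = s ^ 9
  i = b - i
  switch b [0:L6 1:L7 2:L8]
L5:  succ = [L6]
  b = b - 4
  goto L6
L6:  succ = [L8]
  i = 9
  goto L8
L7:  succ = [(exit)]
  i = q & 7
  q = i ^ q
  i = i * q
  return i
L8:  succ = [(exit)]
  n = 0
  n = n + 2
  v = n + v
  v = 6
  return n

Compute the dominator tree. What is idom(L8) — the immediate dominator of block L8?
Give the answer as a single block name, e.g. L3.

Answer: L0

Working:
idom tree: L1←L0 L2←L0 L3←L2 L4←L1 L5←L3 L6←L0 L7←L4 L8←L0
Dom at joins:
  L2: preds {L0,L3}: {L0} ∩ {L0,L2,L3} = {L0}; idom=L0
  L6: preds {L1,L4,L5}: {L0,L1} ∩ {L0,L1,L4} ∩ {L0,L2,L3,L5} = {L0}; idom=L0
  L8: preds {L4,L6}: {L0,L1,L4} ∩ {L0,L6} = {L0}; idom=L0

idom(L8) = L0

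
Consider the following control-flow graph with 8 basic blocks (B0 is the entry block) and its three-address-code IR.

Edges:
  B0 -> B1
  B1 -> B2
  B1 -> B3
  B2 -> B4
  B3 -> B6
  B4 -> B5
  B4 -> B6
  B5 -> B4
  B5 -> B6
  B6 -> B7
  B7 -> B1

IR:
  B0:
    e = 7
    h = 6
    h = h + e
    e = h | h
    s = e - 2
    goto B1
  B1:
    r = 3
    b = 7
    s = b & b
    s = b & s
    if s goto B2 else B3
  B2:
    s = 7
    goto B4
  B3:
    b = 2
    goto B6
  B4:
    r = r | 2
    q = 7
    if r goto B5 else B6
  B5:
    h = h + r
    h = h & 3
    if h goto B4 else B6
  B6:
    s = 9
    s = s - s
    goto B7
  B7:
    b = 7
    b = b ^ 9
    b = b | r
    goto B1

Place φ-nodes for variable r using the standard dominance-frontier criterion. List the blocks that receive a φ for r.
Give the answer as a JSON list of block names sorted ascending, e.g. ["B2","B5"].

Answer: ["B1", "B4", "B6"]

Analysis:
idom tree: B1←B0 B2←B1 B3←B1 B4←B2 B5←B4 B6←B1 B7←B6
Dom∩ at merges:
  B1: preds {B0,B7}: {B0} ∩ {B0,B1,B6,B7} = {B0}; idom=B0
  B4: preds {B2,B5}: {B0,B1,B2} ∩ {B0,B1,B2,B4,B5} = {B0,B1,B2}; idom=B2
  B6: preds {B3,B4,B5}: {B0,B1,B3} ∩ {B0,B1,B2,B4} ∩ {B0,B1,B2,B4,B5} = {B0,B1}; idom=B1

DF derivation:
  B1←B0: walk · to B0
  B1←B7: walk B7→B6→B1 to B0
  B4←B2: walk · to B2
  B4←B5: walk B5→B4 to B2
  B6←B3: walk B3 to B1
  B6←B4: walk B4→B2 to B1
  B6←B5: walk B5→B4→B2 to B1
  B0: DF=∅
  B1: DF={B1}
  B2: DF={B6}
  B3: DF={B6}
  B4: DF={B4,B6}
  B5: DF={B4,B6}
  B6: DF={B1}
  B7: DF={B1}

φ for r: defs {B1,B4}
  DF⁺ = {B1,B4,B6}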